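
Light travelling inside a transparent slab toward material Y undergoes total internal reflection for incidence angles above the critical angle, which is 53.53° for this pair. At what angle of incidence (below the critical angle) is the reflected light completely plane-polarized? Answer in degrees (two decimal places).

θ_B ≈ 38.81°

At the critical angle sin θ_c = n₂/n₁, giving n₂/n₁ = sin 53.53° = 0.8042.
Then tan θ_B = n₂/n₁ = 0.8042, so θ_B = arctan 0.8042 = 38.81°.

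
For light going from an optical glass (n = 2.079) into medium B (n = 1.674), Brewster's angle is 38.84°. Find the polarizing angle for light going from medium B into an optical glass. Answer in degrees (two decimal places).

Reversing the direction swaps n₁ and n₂, so tan θ_B' = 1/tan θ_B and θ_B' = 90° − θ_B.
Hence θ_B' = 90° − 38.84° = 51.16°.

θ_B' ≈ 51.16°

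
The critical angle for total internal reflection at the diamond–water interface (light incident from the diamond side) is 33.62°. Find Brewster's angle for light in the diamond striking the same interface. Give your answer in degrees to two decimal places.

θ_B ≈ 28.97°

At the critical angle sin θ_c = n₂/n₁, giving n₂/n₁ = sin 33.62° = 0.5537.
Then tan θ_B = n₂/n₁ = 0.5537, so θ_B = arctan 0.5537 = 28.97°.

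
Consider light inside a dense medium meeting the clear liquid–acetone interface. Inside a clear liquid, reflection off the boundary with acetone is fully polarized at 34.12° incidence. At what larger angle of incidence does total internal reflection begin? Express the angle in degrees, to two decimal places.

θ_c ≈ 42.65°

From Brewster, n₂/n₁ = tan θ_B = tan 34.12° = 0.6776.
Then sin θ_c = n₂/n₁ = 0.6776, so θ_c = arcsin 0.6776 = 42.65°.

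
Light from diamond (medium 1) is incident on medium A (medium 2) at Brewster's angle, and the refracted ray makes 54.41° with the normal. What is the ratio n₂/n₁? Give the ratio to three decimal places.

θ_B + θ_t = 90°, so θ_B = 90° − 54.41° = 35.59°.
tan θ_B = n₂/n₁, so n₂/n₁ = tan 35.59° = 0.716.

n₂/n₁ ≈ 0.716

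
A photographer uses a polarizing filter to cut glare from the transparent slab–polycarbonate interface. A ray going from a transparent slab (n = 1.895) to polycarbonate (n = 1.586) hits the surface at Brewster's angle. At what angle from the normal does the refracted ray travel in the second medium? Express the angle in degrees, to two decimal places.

θ_t ≈ 50.07°

First find Brewster's angle: tan θ_B = 1.586/1.895 = 0.8369, giving θ_B = 39.93°.
At Brewster's angle the reflected and refracted rays are perpendicular, so θ_t = 90° − θ_B = 90° − 39.93° = 50.07°.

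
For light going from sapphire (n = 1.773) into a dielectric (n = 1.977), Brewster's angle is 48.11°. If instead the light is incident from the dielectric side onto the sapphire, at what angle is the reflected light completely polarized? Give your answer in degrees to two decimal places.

The two Brewster angles are complementary: θ_B' = 90° − θ_B = 90° − 48.11° = 41.89°.

θ_B' ≈ 41.89°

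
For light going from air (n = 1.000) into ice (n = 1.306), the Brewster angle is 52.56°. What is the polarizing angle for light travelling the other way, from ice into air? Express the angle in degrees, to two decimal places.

θ_B' ≈ 37.44°

The two Brewster angles are complementary: θ_B' = 90° − θ_B = 90° − 52.56° = 37.44°.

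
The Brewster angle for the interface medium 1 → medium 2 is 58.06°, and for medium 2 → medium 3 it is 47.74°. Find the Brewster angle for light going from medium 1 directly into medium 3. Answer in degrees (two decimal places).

tan θ_B(1→2) = n₂/n₁ = tan 58.06° = 1.6041.
tan θ_B(2→3) = n₃/n₂ = tan 47.74° = 1.1005.
So n₃/n₁ = (n₂/n₁)(n₃/n₂) = 1.6041 × 1.1005 = 1.7653.
θ_B(1→3) = arctan(1.7653) = 60.47°.

θ_B ≈ 60.47°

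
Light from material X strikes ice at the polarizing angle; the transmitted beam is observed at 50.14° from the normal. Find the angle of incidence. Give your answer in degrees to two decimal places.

At Brewster's angle the reflected and refracted rays are perpendicular, so θ_B + θ_t = 90°.
So θ_B = 90° − θ_t = 90° − 50.14° = 39.86°.

θ_B ≈ 39.86°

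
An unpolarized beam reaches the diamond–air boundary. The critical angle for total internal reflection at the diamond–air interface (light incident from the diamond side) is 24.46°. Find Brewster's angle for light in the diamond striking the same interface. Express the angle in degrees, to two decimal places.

At the critical angle sin θ_c = n₂/n₁, giving n₂/n₁ = sin 24.46° = 0.4141.
Then tan θ_B = n₂/n₁ = 0.4141, so θ_B = arctan 0.4141 = 22.49°.

θ_B ≈ 22.49°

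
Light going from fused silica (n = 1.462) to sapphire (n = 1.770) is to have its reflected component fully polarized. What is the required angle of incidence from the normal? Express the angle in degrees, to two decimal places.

θ_B ≈ 50.44°

The reflected p-component vanishes when tan θ_B = n₂/n₁.
Here n₂/n₁ = 1.770/1.462 = 1.2107, and Brewster's law gives tan θ_B = n₂/n₁.
So θ_B = arctan 1.2107 = 50.44°.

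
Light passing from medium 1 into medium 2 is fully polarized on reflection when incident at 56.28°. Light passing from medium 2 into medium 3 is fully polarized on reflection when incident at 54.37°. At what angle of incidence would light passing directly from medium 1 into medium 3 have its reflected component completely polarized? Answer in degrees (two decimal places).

tan θ_B(1→2) = n₂/n₁ = tan 56.28° = 1.4983.
tan θ_B(2→3) = n₃/n₂ = tan 54.37° = 1.3952.
n₃/n₁ = 2.0905. Then tan θ_B(1→3) = n₃/n₁, so θ_B(1→3) = arctan(2.0905) = 64.44°.

θ_B ≈ 64.44°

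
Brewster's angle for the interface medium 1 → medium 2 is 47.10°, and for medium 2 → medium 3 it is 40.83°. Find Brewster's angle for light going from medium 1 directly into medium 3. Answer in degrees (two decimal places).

n₂/n₁ = tan 47.10° = 1.0761 and n₃/n₂ = tan 40.83° = 0.8641.
Multiplying, n₃/n₁ = 1.0761 × 0.8641 = 0.9299, and θ_B(1→3) = arctan 0.9299 = 42.92°.

θ_B ≈ 42.92°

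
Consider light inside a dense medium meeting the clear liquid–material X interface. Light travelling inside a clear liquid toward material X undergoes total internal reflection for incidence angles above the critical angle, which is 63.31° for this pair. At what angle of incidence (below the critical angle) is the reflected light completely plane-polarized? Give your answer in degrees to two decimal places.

sin θ_c = n₂/n₁, so n₂/n₁ = sin 63.31° = 0.8934.
Brewster: tan θ_B = n₂/n₁ = 0.8934.
θ_B = arctan(0.8934) = 41.78°.

θ_B ≈ 41.78°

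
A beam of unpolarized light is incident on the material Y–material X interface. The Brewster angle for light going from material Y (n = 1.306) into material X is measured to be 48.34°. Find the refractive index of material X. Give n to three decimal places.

n ≈ 1.468

Brewster's law: tan θ_B = n₂/n₁ (light incident in material Y, refracted into material X).
n₂ = n₁ tan θ_B = 1.306 × tan 48.34° = 1.468.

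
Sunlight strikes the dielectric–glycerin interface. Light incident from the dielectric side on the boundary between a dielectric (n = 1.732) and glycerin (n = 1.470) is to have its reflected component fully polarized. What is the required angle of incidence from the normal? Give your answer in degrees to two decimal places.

θ_B ≈ 40.32°

The reflected p-component vanishes when tan θ_B = n₂/n₁.
Here n₂/n₁ = 1.470/1.732 = 0.8487, and Brewster's law gives tan θ_B = n₂/n₁.
So θ_B = arctan 0.8487 = 40.32°.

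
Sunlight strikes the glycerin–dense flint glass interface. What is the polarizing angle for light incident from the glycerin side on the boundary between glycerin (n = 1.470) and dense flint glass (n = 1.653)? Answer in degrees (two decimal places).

tan θ_B = n₂/n₁ = 1.653/1.470 = 1.1245.
θ_B = arctan(1.1245) = 48.35°.

θ_B ≈ 48.35°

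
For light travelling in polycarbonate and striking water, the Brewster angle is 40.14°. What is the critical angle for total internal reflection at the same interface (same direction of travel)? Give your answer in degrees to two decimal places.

θ_c ≈ 57.49°

From Brewster, n₂/n₁ = tan θ_B = tan 40.14° = 0.8433.
Then sin θ_c = n₂/n₁ = 0.8433, so θ_c = arcsin 0.8433 = 57.49°.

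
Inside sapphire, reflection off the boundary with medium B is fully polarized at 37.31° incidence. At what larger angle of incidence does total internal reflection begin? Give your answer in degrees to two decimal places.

θ_c ≈ 49.65°

n₂/n₁ = tan 37.31° = 0.7621; the critical angle satisfies sin θ_c = n₂/n₁.
θ_c = arcsin(0.7621) = 49.65°.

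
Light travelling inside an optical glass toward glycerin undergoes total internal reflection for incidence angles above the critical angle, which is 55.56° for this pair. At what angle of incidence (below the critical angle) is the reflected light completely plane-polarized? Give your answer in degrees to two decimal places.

At the critical angle sin θ_c = n₂/n₁, giving n₂/n₁ = sin 55.56° = 0.8247.
Then tan θ_B = n₂/n₁ = 0.8247, so θ_B = arctan 0.8247 = 39.51°.

θ_B ≈ 39.51°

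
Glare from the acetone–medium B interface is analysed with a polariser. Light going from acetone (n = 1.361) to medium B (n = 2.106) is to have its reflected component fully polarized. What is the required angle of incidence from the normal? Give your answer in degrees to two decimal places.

Here n₂/n₁ = 2.106/1.361 = 1.5474, and Brewster's law gives tan θ_B = n₂/n₁.
θ_B = arctan(1.5474) = 57.13°.

θ_B ≈ 57.13°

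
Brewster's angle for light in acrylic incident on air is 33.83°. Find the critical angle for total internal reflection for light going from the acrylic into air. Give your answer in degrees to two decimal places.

From Brewster, n₂/n₁ = tan θ_B = tan 33.83° = 0.6702.
Then sin θ_c = n₂/n₁ = 0.6702, so θ_c = arcsin 0.6702 = 42.08°.

θ_c ≈ 42.08°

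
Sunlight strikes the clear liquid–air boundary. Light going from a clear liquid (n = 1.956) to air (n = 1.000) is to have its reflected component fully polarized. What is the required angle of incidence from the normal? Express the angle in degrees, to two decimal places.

Here n₂/n₁ = 1.000/1.956 = 0.5112, and Brewster's law gives tan θ_B = n₂/n₁. Taking the arctangent, θ_B = 27.08°.

θ_B ≈ 27.08°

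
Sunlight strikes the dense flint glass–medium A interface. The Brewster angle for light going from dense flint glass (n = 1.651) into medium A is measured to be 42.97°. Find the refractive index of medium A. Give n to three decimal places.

Full polarization of the reflected beam means tan θ_B = n₂/n₁, where n₁ is the incident medium (dense flint glass).
n₂ = n₁ tan θ_B = 1.651 × tan 42.97° = 1.538.

n ≈ 1.538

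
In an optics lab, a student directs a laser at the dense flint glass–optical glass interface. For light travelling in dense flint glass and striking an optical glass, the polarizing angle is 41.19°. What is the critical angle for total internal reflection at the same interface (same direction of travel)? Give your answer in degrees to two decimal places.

θ_c ≈ 61.06°

tan θ_B = n₂/n₁ = tan 41.19° = 0.8751.
Total internal reflection: sin θ_c = n₂/n₁ = 0.8751.
θ_c = arcsin(0.8751) = 61.06°.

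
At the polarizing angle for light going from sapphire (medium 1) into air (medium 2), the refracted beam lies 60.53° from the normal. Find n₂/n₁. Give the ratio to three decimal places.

n₂/n₁ ≈ 0.565

θ_B + θ_t = 90°, so θ_B = 90° − 60.53° = 29.47°.
Then n₂/n₁ = tan θ_B = tan 29.47° = 0.565.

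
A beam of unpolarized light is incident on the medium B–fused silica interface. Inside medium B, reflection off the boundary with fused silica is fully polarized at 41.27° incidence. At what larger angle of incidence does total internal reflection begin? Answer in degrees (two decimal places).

θ_c ≈ 61.35°

tan θ_B = n₂/n₁ = tan 41.27° = 0.8776.
Total internal reflection: sin θ_c = n₂/n₁ = 0.8776.
θ_c = arcsin(0.8776) = 61.35°.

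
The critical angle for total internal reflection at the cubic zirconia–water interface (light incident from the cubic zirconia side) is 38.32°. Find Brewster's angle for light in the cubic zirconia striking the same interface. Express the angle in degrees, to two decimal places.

θ_B ≈ 31.80°

sin θ_c = n₂/n₁, so n₂/n₁ = sin 38.32° = 0.6201.
Brewster: tan θ_B = n₂/n₁ = 0.6201.
θ_B = arctan(0.6201) = 31.80°.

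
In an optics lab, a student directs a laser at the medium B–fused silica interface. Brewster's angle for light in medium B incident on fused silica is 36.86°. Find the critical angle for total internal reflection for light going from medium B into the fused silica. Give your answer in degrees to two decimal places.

n₂/n₁ = tan 36.86° = 0.7497; the critical angle satisfies sin θ_c = n₂/n₁.
θ_c = arcsin(0.7497) = 48.57°.

θ_c ≈ 48.57°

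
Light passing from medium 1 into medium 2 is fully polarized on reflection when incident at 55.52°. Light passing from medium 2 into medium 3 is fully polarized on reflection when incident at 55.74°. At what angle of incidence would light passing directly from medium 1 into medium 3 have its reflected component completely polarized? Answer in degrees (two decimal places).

θ_B ≈ 64.93°

n₂/n₁ = tan 55.52° = 1.4561 and n₃/n₂ = tan 55.74° = 1.4681.
Multiplying, n₃/n₁ = 1.4561 × 1.4681 = 2.1378, and θ_B(1→3) = arctan 2.1378 = 64.93°.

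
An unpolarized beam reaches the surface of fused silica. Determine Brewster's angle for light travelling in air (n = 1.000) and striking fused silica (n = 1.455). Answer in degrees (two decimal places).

Here n₂/n₁ = 1.455/1.000 = 1.4550, and Brewster's law gives tan θ_B = n₂/n₁.
So θ_B = arctan 1.4550 = 55.50°.

θ_B ≈ 55.50°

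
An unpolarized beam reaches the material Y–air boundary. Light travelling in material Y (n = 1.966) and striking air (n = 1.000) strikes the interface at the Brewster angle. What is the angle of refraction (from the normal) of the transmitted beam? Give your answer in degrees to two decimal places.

tan θ_B = n₂/n₁ = 1.000/1.966 = 0.5086, so θ_B = 26.96°.
At Brewster's angle the reflected and refracted rays are perpendicular, so θ_t = 90° − θ_B = 90° − 26.96° = 63.04°.

θ_t ≈ 63.04°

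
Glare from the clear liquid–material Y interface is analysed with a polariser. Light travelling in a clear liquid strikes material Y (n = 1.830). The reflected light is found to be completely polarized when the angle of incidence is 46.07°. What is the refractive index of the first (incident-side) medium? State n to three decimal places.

n ≈ 1.763

Full polarization of the reflected beam means tan θ_B = n₂/n₁, where n₁ is the incident medium (a clear liquid).
n₁ = n₂ / tan θ_B = 1.830 / tan 46.07° = 1.763.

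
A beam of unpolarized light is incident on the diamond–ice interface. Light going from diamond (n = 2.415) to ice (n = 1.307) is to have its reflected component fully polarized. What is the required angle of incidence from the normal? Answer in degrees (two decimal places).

Here n₂/n₁ = 1.307/2.415 = 0.5412, and Brewster's law gives tan θ_B = n₂/n₁. Taking the arctangent, θ_B = 28.42°.

θ_B ≈ 28.42°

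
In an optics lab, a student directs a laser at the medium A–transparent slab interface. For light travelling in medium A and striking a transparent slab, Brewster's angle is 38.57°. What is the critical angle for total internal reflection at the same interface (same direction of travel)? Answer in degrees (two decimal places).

From Brewster, n₂/n₁ = tan θ_B = tan 38.57° = 0.7974.
Then sin θ_c = n₂/n₁ = 0.7974, so θ_c = arcsin 0.7974 = 52.89°.

θ_c ≈ 52.89°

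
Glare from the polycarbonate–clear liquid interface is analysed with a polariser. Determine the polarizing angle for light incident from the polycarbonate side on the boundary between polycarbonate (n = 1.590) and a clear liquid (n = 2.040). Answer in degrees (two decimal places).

Brewster's condition: tan θ_B = n₂/n₁ = 2.040/1.590 = 1.2830.
θ_B = arctan(1.2830) = 52.07°.

θ_B ≈ 52.07°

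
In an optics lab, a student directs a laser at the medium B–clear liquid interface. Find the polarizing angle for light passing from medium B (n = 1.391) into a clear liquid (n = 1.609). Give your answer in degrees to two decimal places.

θ_B ≈ 49.16°

At Brewster's angle the reflected and refracted rays are perpendicular, which with Snell's law gives tan θ_B = n₂/n₁.
Brewster's condition: tan θ_B = n₂/n₁ = 1.609/1.391 = 1.1567. Taking the arctangent, θ_B = 49.16°.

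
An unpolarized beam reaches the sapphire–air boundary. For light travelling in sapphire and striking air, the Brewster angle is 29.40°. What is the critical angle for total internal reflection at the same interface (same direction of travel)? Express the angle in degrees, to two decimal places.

θ_c ≈ 34.30°

n₂/n₁ = tan 29.40° = 0.5635; the critical angle satisfies sin θ_c = n₂/n₁.
θ_c = arcsin(0.5635) = 34.30°.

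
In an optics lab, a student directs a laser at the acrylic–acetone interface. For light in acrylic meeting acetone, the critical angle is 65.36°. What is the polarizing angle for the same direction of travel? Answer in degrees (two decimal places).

θ_B ≈ 42.27°

At the critical angle sin θ_c = n₂/n₁, giving n₂/n₁ = sin 65.36° = 0.9089.
Then tan θ_B = n₂/n₁ = 0.9089, so θ_B = arctan 0.9089 = 42.27°.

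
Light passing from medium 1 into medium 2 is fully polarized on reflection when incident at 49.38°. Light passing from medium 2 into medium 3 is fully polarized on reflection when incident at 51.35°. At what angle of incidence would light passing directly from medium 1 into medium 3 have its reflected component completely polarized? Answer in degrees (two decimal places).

θ_B ≈ 55.55°

n₂/n₁ = tan 49.38° = 1.1659 and n₃/n₂ = tan 51.35° = 1.2504.
n₃/n₁ = 1.4579. Then tan θ_B(1→3) = n₃/n₁, so θ_B(1→3) = arctan(1.4579) = 55.55°.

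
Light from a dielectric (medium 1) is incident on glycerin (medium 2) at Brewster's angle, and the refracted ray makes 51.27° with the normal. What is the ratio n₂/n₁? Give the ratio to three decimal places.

θ_B + θ_t = 90°, so θ_B = 90° − 51.27° = 38.73°.
Then n₂/n₁ = tan θ_B = tan 38.73° = 0.802.

n₂/n₁ ≈ 0.802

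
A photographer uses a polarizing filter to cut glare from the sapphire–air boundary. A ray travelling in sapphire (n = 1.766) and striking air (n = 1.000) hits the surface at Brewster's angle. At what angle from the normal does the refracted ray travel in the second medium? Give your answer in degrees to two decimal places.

θ_t ≈ 60.48°

First find Brewster's angle: tan θ_B = 1.000/1.766 = 0.5663, giving θ_B = 29.52°.
At Brewster's angle the reflected and refracted rays are perpendicular, so θ_t = 90° − θ_B = 90° − 29.52° = 60.48°.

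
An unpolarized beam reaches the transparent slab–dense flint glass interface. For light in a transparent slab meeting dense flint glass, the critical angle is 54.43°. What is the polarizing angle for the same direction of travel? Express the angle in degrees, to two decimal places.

n₂/n₁ = sin θ_c = sin 54.43° = 0.8134.
tan θ_B equals the same ratio, so θ_B = arctan(0.8134) = 39.13°.

θ_B ≈ 39.13°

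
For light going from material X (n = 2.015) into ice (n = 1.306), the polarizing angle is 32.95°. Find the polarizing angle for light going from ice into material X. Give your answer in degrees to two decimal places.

The two Brewster angles are complementary: θ_B' = 90° − θ_B = 90° − 32.95° = 57.05°.

θ_B' ≈ 57.05°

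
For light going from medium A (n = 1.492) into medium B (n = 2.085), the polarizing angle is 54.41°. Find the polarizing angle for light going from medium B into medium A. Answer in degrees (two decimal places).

θ_B' ≈ 35.59°

Reversing the direction swaps n₁ and n₂, so tan θ_B' = 1/tan θ_B and θ_B' = 90° − θ_B.
Hence θ_B' = 90° − 54.41° = 35.59°.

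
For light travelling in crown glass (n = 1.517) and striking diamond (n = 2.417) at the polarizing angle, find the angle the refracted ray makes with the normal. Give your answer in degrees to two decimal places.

θ_t ≈ 32.11°

θ_B = arctan(n₂/n₁) = arctan(2.417/1.517) = 57.89°.
The refracted ray is perpendicular to the reflected ray, so θ_t = 90° − θ_B = 32.11°.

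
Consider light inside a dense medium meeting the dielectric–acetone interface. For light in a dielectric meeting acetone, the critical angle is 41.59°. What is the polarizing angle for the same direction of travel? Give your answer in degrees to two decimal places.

θ_B ≈ 33.58°

n₂/n₁ = sin θ_c = sin 41.59° = 0.6638.
tan θ_B equals the same ratio, so θ_B = arctan(0.6638) = 33.58°.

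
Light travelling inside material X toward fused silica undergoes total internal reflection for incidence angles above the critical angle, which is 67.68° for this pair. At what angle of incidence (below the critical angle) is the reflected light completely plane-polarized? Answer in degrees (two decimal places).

θ_B ≈ 42.77°

n₂/n₁ = sin θ_c = sin 67.68° = 0.9251.
tan θ_B equals the same ratio, so θ_B = arctan(0.9251) = 42.77°.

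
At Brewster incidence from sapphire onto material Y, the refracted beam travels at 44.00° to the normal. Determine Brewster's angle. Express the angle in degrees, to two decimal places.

At Brewster's angle the reflected and refracted rays are perpendicular, so θ_B + θ_t = 90°.
θ_B = 90° − 44.00° = 46.00°.

θ_B ≈ 46.00°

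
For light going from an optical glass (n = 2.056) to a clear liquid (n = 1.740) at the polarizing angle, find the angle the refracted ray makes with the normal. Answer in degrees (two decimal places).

tan θ_B = n₂/n₁ = 1.740/2.056 = 0.8463, so θ_B = 40.24°.
The refracted ray is perpendicular to the reflected ray, so θ_t = 90° − θ_B = 49.76°.

θ_t ≈ 49.76°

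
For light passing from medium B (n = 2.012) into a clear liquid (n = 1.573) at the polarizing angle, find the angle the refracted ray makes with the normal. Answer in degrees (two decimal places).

θ_t ≈ 51.98°

tan θ_B = n₂/n₁ = 1.573/2.012 = 0.7818, so θ_B = 38.02°.
At Brewster's angle the reflected and refracted rays are perpendicular, so θ_t = 90° − θ_B = 90° − 38.02° = 51.98°.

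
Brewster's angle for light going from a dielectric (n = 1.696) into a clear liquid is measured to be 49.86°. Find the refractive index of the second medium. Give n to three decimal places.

Full polarization of the reflected beam means tan θ_B = n₂/n₁, where n₁ is the incident medium (a dielectric).
n₂ = n₁ tan θ_B = 1.696 × tan 49.86° = 2.011.

n ≈ 2.011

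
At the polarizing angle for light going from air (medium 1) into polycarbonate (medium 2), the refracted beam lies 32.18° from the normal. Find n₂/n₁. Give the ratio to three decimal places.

θ_B + θ_t = 90°, so θ_B = 90° − 32.18° = 57.82°.
tan θ_B = n₂/n₁, so n₂/n₁ = tan 57.82° = 1.589.

n₂/n₁ ≈ 1.589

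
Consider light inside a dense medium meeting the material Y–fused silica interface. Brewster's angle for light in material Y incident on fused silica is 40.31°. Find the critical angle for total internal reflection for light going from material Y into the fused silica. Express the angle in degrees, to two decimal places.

tan θ_B = n₂/n₁ = tan 40.31° = 0.8484.
Total internal reflection: sin θ_c = n₂/n₁ = 0.8484.
θ_c = arcsin(0.8484) = 58.03°.

θ_c ≈ 58.03°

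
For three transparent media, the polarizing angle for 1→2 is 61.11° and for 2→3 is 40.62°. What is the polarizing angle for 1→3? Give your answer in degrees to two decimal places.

n₂/n₁ = tan 61.11° = 1.8122 and n₃/n₂ = tan 40.62° = 0.8577.
Multiplying, n₃/n₁ = 1.8122 × 0.8577 = 1.5544, and θ_B(1→3) = arctan 1.5544 = 57.25°.

θ_B ≈ 57.25°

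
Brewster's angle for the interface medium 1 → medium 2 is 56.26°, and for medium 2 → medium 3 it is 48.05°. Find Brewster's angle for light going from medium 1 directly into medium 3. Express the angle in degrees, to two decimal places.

θ_B ≈ 59.02°

Each Brewster angle gives a ratio: n₂/n₁ = tan 56.26° = 1.4972, n₃/n₂ = tan 48.05° = 1.1126.
n₃/n₁ = 1.6657. Then tan θ_B(1→3) = n₃/n₁, so θ_B(1→3) = arctan(1.6657) = 59.02°.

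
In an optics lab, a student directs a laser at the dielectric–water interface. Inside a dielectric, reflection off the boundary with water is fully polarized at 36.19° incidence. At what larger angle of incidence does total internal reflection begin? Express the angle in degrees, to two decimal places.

n₂/n₁ = tan 36.19° = 0.7316; the critical angle satisfies sin θ_c = n₂/n₁.
θ_c = arcsin(0.7316) = 47.02°.

θ_c ≈ 47.02°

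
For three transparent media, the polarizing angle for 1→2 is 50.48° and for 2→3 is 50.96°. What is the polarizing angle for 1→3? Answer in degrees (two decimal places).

θ_B ≈ 56.22°

Each Brewster angle gives a ratio: n₂/n₁ = tan 50.48° = 1.2122, n₃/n₂ = tan 50.96° = 1.2331.
Multiplying, n₃/n₁ = 1.2122 × 1.2331 = 1.4949, and θ_B(1→3) = arctan 1.4949 = 56.22°.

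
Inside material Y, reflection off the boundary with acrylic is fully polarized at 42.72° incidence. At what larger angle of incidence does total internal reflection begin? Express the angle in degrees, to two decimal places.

tan θ_B = n₂/n₁ = tan 42.72° = 0.9234.
Total internal reflection: sin θ_c = n₂/n₁ = 0.9234.
θ_c = arcsin(0.9234) = 67.43°.

θ_c ≈ 67.43°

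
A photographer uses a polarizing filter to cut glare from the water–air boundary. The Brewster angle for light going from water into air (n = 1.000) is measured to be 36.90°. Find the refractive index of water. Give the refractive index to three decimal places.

n ≈ 1.332

Brewster's law: tan θ_B = n₂/n₁ (light incident in water, refracted into air).
n₁ = n₂ / tan θ_B = 1.000 / tan 36.90° = 1.332.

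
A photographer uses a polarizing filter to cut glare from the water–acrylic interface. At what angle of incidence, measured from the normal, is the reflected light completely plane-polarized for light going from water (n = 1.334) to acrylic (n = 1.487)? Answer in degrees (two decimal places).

θ_B ≈ 48.10°

tan θ_B = n₂/n₁ = 1.487/1.334 = 1.1147. Taking the arctangent, θ_B = 48.10°.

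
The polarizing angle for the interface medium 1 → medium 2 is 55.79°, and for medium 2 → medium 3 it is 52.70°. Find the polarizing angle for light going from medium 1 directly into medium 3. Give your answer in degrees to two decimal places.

Each Brewster angle gives a ratio: n₂/n₁ = tan 55.79° = 1.4709, n₃/n₂ = tan 52.70° = 1.3127.
n₃/n₁ = 1.9308. Then tan θ_B(1→3) = n₃/n₁, so θ_B(1→3) = arctan(1.9308) = 62.62°.

θ_B ≈ 62.62°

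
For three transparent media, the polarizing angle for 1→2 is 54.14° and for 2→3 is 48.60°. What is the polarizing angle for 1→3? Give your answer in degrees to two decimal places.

θ_B ≈ 57.49°

Each Brewster angle gives a ratio: n₂/n₁ = tan 54.14° = 1.3835, n₃/n₂ = tan 48.60° = 1.1343.
n₃/n₁ = 1.5692. Then tan θ_B(1→3) = n₃/n₁, so θ_B(1→3) = arctan(1.5692) = 57.49°.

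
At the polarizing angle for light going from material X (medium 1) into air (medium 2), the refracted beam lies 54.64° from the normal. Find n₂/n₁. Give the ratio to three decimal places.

θ_B + θ_t = 90°, so θ_B = 90° − 54.64° = 35.36°.
tan θ_B = n₂/n₁, so n₂/n₁ = tan 35.36° = 0.710.

n₂/n₁ ≈ 0.710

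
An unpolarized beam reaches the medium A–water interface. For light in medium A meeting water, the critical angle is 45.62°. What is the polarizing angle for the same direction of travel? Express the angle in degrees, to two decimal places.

n₂/n₁ = sin θ_c = sin 45.62° = 0.7147.
tan θ_B equals the same ratio, so θ_B = arctan(0.7147) = 35.55°.

θ_B ≈ 35.55°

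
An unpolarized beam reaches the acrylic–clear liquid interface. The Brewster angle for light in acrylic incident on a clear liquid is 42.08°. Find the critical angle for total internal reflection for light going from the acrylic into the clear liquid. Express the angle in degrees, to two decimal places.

θ_c ≈ 64.55°

n₂/n₁ = tan 42.08° = 0.9029; the critical angle satisfies sin θ_c = n₂/n₁.
θ_c = arcsin(0.9029) = 64.55°.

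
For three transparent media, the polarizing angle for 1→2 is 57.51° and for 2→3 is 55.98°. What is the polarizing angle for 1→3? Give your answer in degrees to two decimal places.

θ_B ≈ 66.74°

Each Brewster angle gives a ratio: n₂/n₁ = tan 57.51° = 1.5703, n₃/n₂ = tan 55.98° = 1.4814.
So n₃/n₁ = (n₂/n₁)(n₃/n₂) = 1.5703 × 1.4814 = 2.3263.
θ_B(1→3) = arctan(2.3263) = 66.74°.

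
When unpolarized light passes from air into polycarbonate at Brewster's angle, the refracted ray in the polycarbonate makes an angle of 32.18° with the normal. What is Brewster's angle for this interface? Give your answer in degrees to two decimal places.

θ_B ≈ 57.82°

At Brewster's angle the reflected and refracted rays are perpendicular, so θ_B + θ_t = 90°.
So θ_B = 90° − θ_t = 90° − 32.18° = 57.82°.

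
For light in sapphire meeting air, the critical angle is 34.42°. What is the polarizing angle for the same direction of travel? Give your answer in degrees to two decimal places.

θ_B ≈ 29.48°

n₂/n₁ = sin θ_c = sin 34.42° = 0.5653.
tan θ_B equals the same ratio, so θ_B = arctan(0.5653) = 29.48°.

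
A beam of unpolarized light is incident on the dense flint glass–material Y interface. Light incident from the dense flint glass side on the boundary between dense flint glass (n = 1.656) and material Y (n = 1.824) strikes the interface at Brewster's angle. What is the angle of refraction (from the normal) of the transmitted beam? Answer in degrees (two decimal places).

θ_t ≈ 42.24°

tan θ_B = n₂/n₁ = 1.824/1.656 = 1.1014, so θ_B = 47.76°.
The refracted ray is perpendicular to the reflected ray, so θ_t = 90° − θ_B = 42.24°.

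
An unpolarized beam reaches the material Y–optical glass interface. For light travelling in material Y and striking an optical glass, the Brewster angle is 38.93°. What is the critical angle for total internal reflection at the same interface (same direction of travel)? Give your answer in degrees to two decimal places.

θ_c ≈ 53.88°

tan θ_B = n₂/n₁ = tan 38.93° = 0.8078.
Total internal reflection: sin θ_c = n₂/n₁ = 0.8078.
θ_c = arcsin(0.8078) = 53.88°.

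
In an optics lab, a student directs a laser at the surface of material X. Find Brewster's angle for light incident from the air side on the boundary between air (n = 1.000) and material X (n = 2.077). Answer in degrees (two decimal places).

Here n₂/n₁ = 2.077/1.000 = 2.0770, and Brewster's law gives tan θ_B = n₂/n₁. Taking the arctangent, θ_B = 64.29°.

θ_B ≈ 64.29°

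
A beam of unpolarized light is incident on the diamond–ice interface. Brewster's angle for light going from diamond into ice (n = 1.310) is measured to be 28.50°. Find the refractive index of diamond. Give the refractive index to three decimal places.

n ≈ 2.413

Full polarization of the reflected beam means tan θ_B = n₂/n₁, where n₁ is the incident medium (diamond).
n₁ = n₂ / tan θ_B = 1.310 / tan 28.50° = 2.413.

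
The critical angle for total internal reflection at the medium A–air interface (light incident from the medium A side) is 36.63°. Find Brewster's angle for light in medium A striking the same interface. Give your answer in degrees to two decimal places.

θ_B ≈ 30.82°

At the critical angle sin θ_c = n₂/n₁, giving n₂/n₁ = sin 36.63° = 0.5966.
Then tan θ_B = n₂/n₁ = 0.5966, so θ_B = arctan 0.5966 = 30.82°.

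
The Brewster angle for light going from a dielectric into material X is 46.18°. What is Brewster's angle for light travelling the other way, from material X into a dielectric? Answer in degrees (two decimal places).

θ_B' ≈ 43.82°

The two Brewster angles are complementary: θ_B' = 90° − θ_B = 90° − 46.18° = 43.82°.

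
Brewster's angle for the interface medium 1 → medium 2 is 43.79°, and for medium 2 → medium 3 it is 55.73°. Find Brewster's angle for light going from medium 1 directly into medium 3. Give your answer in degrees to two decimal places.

n₂/n₁ = tan 43.79° = 0.9586 and n₃/n₂ = tan 55.73° = 1.4676.
n₃/n₁ = 1.4069. Then tan θ_B(1→3) = n₃/n₁, so θ_B(1→3) = arctan(1.4069) = 54.60°.

θ_B ≈ 54.60°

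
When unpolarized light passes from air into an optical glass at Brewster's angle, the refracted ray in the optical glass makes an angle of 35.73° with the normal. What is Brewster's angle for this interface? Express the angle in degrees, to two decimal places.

θ_B ≈ 54.27°

At Brewster's angle the reflected and refracted rays are perpendicular, so θ_B + θ_t = 90°.
θ_B = 90° − 35.73° = 54.27°.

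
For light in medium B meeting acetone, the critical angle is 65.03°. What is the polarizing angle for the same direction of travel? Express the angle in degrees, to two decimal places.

sin θ_c = n₂/n₁, so n₂/n₁ = sin 65.03° = 0.9065.
Brewster: tan θ_B = n₂/n₁ = 0.9065.
θ_B = arctan(0.9065) = 42.19°.

θ_B ≈ 42.19°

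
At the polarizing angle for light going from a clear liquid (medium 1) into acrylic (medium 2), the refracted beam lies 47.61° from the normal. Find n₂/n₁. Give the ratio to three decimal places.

At Brewster incidence θ_B = 90° − θ_t = 90° − 47.61° = 42.39°.
Then n₂/n₁ = tan θ_B = tan 42.39° = 0.913.

n₂/n₁ ≈ 0.913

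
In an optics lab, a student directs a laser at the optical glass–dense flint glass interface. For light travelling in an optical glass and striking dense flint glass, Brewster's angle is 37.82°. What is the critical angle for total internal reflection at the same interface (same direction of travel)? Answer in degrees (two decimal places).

θ_c ≈ 50.92°

tan θ_B = n₂/n₁ = tan 37.82° = 0.7762.
Total internal reflection: sin θ_c = n₂/n₁ = 0.7762.
θ_c = arcsin(0.7762) = 50.92°.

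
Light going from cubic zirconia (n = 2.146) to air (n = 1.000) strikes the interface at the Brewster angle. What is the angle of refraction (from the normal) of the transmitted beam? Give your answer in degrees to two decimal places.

θ_t ≈ 65.02°

θ_B = arctan(n₂/n₁) = arctan(1.000/2.146) = 24.98°.
At Brewster's angle the reflected and refracted rays are perpendicular, so θ_t = 90° − θ_B = 90° − 24.98° = 65.02°.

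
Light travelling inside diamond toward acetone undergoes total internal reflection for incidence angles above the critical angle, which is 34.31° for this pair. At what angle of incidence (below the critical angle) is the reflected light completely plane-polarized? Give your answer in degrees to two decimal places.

θ_B ≈ 29.41°

At the critical angle sin θ_c = n₂/n₁, giving n₂/n₁ = sin 34.31° = 0.5637.
Then tan θ_B = n₂/n₁ = 0.5637, so θ_B = arctan 0.5637 = 29.41°.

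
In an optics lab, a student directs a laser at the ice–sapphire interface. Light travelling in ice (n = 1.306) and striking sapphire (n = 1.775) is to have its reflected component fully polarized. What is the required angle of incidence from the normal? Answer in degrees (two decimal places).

θ_B ≈ 53.66°

Here n₂/n₁ = 1.775/1.306 = 1.3591, and Brewster's law gives tan θ_B = n₂/n₁.
θ_B = arctan(1.3591) = 53.66°.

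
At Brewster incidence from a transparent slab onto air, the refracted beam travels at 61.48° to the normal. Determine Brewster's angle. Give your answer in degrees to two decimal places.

θ_B ≈ 28.52°

Since the reflected and refracted rays are at right angles at the polarizing angle, θ_B + θ_t = 90°.
θ_B = 90° − 61.48° = 28.52°.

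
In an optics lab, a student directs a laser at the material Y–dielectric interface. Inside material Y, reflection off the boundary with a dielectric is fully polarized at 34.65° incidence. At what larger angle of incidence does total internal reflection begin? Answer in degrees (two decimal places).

θ_c ≈ 43.72°

tan θ_B = n₂/n₁ = tan 34.65° = 0.6911.
Total internal reflection: sin θ_c = n₂/n₁ = 0.6911.
θ_c = arcsin(0.6911) = 43.72°.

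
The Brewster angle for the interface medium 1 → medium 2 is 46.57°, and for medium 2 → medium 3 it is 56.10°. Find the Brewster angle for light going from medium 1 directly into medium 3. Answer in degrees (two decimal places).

θ_B ≈ 57.54°

n₂/n₁ = tan 46.57° = 1.0564 and n₃/n₂ = tan 56.10° = 1.4882.
So n₃/n₁ = (n₂/n₁)(n₃/n₂) = 1.0564 × 1.4882 = 1.5720.
θ_B(1→3) = arctan(1.5720) = 57.54°.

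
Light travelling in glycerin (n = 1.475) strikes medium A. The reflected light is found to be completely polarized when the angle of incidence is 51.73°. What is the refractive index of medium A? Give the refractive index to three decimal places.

At Brewster's angle, tan θ_B = n₂/n₁ with n₁ on the incident side (glycerin) and n₂ on the transmitted side (medium A).
n₂ = n₁ tan θ_B = 1.475 × tan 51.73° = 1.870.

n ≈ 1.870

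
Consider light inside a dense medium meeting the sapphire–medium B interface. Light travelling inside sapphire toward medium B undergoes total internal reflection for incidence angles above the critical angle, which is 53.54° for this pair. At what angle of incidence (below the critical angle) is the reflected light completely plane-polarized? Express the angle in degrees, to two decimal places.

θ_B ≈ 38.81°

At the critical angle sin θ_c = n₂/n₁, giving n₂/n₁ = sin 53.54° = 0.8043.
Then tan θ_B = n₂/n₁ = 0.8043, so θ_B = arctan 0.8043 = 38.81°.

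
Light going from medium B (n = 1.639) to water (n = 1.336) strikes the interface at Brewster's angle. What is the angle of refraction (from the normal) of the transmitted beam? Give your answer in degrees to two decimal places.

θ_t ≈ 50.82°

tan θ_B = n₂/n₁ = 1.336/1.639 = 0.8151, so θ_B = 39.18°.
The refracted ray is perpendicular to the reflected ray, so θ_t = 90° − θ_B = 50.82°.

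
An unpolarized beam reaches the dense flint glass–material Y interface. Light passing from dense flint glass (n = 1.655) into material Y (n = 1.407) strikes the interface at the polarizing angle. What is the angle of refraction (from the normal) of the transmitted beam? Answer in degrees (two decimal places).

First find Brewster's angle: tan θ_B = 1.407/1.655 = 0.8502, giving θ_B = 40.37°.
Since θ_B + θ_t = 90° at Brewster incidence, θ_t = 90° − 40.37° = 49.63°.

θ_t ≈ 49.63°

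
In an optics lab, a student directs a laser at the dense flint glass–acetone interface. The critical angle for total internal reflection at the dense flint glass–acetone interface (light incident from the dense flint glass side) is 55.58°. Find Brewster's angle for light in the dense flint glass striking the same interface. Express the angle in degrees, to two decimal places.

θ_B ≈ 39.52°

n₂/n₁ = sin θ_c = sin 55.58° = 0.8249.
tan θ_B equals the same ratio, so θ_B = arctan(0.8249) = 39.52°.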